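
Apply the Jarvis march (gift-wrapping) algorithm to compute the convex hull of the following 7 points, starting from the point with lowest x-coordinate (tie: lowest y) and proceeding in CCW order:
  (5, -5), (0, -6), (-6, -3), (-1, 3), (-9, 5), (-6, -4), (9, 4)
Hull (CCW) = [(-9, 5), (-6, -4), (0, -6), (5, -5), (9, 4)]

Jarvis march: at each step, from the current hull vertex p, select the next vertex q as the point such that every other point lies strictly to the left of (or on) the directed line p → q. (Equivalently: for every other point r, the cross product (q − p) × (r − p) ≥ 0.)
Starting point (lowest x, tie lowest y): (-9, 5). Wrap until returning to start. Resulting hull: (-9, 5), (-6, -4), (0, -6), (5, -5), (9, 4).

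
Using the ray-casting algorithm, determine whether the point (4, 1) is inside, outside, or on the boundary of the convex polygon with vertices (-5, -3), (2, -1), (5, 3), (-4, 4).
The point (4, 1) lies strictly outside the polygon

Cast a horizontal ray to the right from the query point and count how many polygon edges it crosses (each edge strictly once or zero times, handled with the usual half-open convention). 
Parity of crossings → even ⇒ outside.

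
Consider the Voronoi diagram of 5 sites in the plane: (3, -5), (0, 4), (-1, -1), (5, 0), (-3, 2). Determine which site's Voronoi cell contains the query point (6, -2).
Nearest site = (5, 0)

The Voronoi cell of site s contains exactly those query points closer to s than to any other site. Compute squared distances from q = (6, -2) to each site:
  (5 − 6)² + (0 − -2)² = 5
  (3 − 6)² + (-5 − -2)² = 18
  (-1 − 6)² + (-1 − -2)² = 50
  (0 − 6)² + (4 − -2)² = 72
  (-3 − 6)² + (2 − -2)² = 97
Minimum is attained by (5, 0), so q lies in its Voronoi cell.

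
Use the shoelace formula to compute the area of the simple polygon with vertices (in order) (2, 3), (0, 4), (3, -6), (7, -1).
Area = 29

Shoelace formula: Area = (1/2) |Σ_i (x_i · y_{i+1} − x_{i+1} · y_i)| (indices mod n). Compute each cross term:
  (2)(4) − (0)(3) = 8
  (0)(-6) − (3)(4) = -12
  (3)(-1) − (7)(-6) = 39
  (7)(3) − (2)(-1) = 23
Sum = 58, so (signed) Area = 58/2 = 29, |Area| = 29.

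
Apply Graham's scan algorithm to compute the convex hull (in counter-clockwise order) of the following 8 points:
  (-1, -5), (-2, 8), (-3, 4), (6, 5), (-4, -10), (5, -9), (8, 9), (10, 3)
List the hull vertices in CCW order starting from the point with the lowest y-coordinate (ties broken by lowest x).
Hull (CCW) = [(-4, -10), (5, -9), (10, 3), (8, 9), (-2, 8), (-3, 4)]

Graham scan procedure:
  1. Find the pivot p₀ = point with lowest y (tie → lowest x): (-4, -10).
  2. Sort the remaining points by polar angle around p₀.
  3. Walk through sorted points, maintaining a stack; pop the top while the last three entries make a non-left turn (cross product ≤ 0).
  4. Final stack is the convex hull in CCW order: (-4, -10), (5, -9), (10, 3), (8, 9), (-2, 8), (-3, 4).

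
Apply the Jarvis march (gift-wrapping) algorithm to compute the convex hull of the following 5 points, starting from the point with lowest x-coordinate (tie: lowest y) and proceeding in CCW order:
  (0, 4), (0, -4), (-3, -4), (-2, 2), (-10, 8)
Hull (CCW) = [(-10, 8), (-3, -4), (0, -4), (0, 4)]

Jarvis march: at each step, from the current hull vertex p, select the next vertex q as the point such that every other point lies strictly to the left of (or on) the directed line p → q. (Equivalently: for every other point r, the cross product (q − p) × (r − p) ≥ 0.)
Starting point (lowest x, tie lowest y): (-10, 8). Wrap until returning to start. Resulting hull: (-10, 8), (-3, -4), (0, -4), (0, 4).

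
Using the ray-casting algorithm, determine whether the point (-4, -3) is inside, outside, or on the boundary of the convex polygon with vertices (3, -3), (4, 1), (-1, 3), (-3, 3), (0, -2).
The point (-4, -3) lies strictly outside the polygon

Cast a horizontal ray to the right from the query point and count how many polygon edges it crosses (each edge strictly once or zero times, handled with the usual half-open convention). 
Parity of crossings → even ⇒ outside.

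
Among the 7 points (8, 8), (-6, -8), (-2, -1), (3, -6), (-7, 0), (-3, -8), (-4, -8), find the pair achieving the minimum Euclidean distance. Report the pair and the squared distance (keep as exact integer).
Pair = ((-3, -8), (-4, -8)); squared distance = 1

Compute all C(7, 2) = 21 pairwise squared distances (x_i − x_j)² + (y_i − y_j)². The minimum is 1, attained by the pair ((-3, -8), (-4, -8)).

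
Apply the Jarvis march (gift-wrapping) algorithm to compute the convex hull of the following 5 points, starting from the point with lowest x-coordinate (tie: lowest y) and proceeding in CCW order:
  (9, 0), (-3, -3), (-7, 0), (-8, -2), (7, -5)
Hull (CCW) = [(-8, -2), (7, -5), (9, 0), (-7, 0)]

Jarvis march: at each step, from the current hull vertex p, select the next vertex q as the point such that every other point lies strictly to the left of (or on) the directed line p → q. (Equivalently: for every other point r, the cross product (q − p) × (r − p) ≥ 0.)
Starting point (lowest x, tie lowest y): (-8, -2). Wrap until returning to start. Resulting hull: (-8, -2), (7, -5), (9, 0), (-7, 0).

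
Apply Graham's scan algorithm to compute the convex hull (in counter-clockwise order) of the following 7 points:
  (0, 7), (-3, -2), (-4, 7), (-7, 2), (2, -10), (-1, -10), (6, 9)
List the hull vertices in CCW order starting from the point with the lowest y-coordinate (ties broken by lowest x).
Hull (CCW) = [(-1, -10), (2, -10), (6, 9), (-4, 7), (-7, 2)]

Graham scan procedure:
  1. Find the pivot p₀ = point with lowest y (tie → lowest x): (-1, -10).
  2. Sort the remaining points by polar angle around p₀.
  3. Walk through sorted points, maintaining a stack; pop the top while the last three entries make a non-left turn (cross product ≤ 0).
  4. Final stack is the convex hull in CCW order: (-1, -10), (2, -10), (6, 9), (-4, 7), (-7, 2).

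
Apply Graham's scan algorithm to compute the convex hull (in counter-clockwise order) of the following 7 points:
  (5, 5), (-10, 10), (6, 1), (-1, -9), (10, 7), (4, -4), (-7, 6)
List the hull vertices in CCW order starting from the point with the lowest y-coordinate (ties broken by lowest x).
Hull (CCW) = [(-1, -9), (4, -4), (10, 7), (-10, 10)]

Graham scan procedure:
  1. Find the pivot p₀ = point with lowest y (tie → lowest x): (-1, -9).
  2. Sort the remaining points by polar angle around p₀.
  3. Walk through sorted points, maintaining a stack; pop the top while the last three entries make a non-left turn (cross product ≤ 0).
  4. Final stack is the convex hull in CCW order: (-1, -9), (4, -4), (10, 7), (-10, 10).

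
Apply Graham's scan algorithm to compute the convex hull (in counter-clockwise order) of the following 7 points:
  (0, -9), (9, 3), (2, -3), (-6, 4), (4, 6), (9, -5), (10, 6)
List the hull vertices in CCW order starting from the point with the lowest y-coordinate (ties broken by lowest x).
Hull (CCW) = [(0, -9), (9, -5), (10, 6), (4, 6), (-6, 4)]

Graham scan procedure:
  1. Find the pivot p₀ = point with lowest y (tie → lowest x): (0, -9).
  2. Sort the remaining points by polar angle around p₀.
  3. Walk through sorted points, maintaining a stack; pop the top while the last three entries make a non-left turn (cross product ≤ 0).
  4. Final stack is the convex hull in CCW order: (0, -9), (9, -5), (10, 6), (4, 6), (-6, 4).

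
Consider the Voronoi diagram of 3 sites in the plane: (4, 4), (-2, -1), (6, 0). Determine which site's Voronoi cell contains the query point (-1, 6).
Nearest site = (4, 4)

The Voronoi cell of site s contains exactly those query points closer to s than to any other site. Compute squared distances from q = (-1, 6) to each site:
  (4 − -1)² + (4 − 6)² = 29
  (-2 − -1)² + (-1 − 6)² = 50
  (6 − -1)² + (0 − 6)² = 85
Minimum is attained by (4, 4), so q lies in its Voronoi cell.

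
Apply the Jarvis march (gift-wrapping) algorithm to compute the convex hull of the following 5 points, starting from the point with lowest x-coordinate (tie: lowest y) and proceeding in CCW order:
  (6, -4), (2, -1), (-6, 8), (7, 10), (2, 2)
Hull (CCW) = [(-6, 8), (2, -1), (6, -4), (7, 10)]

Jarvis march: at each step, from the current hull vertex p, select the next vertex q as the point such that every other point lies strictly to the left of (or on) the directed line p → q. (Equivalently: for every other point r, the cross product (q − p) × (r − p) ≥ 0.)
Starting point (lowest x, tie lowest y): (-6, 8). Wrap until returning to start. Resulting hull: (-6, 8), (2, -1), (6, -4), (7, 10).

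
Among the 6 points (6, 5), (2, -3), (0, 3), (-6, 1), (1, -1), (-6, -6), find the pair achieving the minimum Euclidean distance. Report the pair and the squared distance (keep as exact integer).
Pair = ((2, -3), (1, -1)); squared distance = 5

Compute all C(6, 2) = 15 pairwise squared distances (x_i − x_j)² + (y_i − y_j)². The minimum is 5, attained by the pair ((2, -3), (1, -1)).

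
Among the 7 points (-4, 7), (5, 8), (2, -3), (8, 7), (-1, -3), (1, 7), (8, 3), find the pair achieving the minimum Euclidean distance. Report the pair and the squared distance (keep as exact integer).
Pair = ((2, -3), (-1, -3)); squared distance = 9

Compute all C(7, 2) = 21 pairwise squared distances (x_i − x_j)² + (y_i − y_j)². The minimum is 9, attained by the pair ((2, -3), (-1, -3)).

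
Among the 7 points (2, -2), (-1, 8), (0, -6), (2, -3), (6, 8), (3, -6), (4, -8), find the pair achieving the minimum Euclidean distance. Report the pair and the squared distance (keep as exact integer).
Pair = ((2, -2), (2, -3)); squared distance = 1

Compute all C(7, 2) = 21 pairwise squared distances (x_i − x_j)² + (y_i − y_j)². The minimum is 1, attained by the pair ((2, -2), (2, -3)).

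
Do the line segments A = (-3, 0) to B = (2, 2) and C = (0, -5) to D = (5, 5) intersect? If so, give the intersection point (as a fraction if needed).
No (intersection of containing lines falls outside at least one segment)

Parametrize and solve: t = 11/8, s = 31/40. At least one of these is outside [0, 1], so the segments do not intersect.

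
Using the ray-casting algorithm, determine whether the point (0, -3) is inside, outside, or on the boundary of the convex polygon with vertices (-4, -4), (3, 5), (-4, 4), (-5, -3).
The point (0, -3) lies strictly outside the polygon

Cast a horizontal ray to the right from the query point and count how many polygon edges it crosses (each edge strictly once or zero times, handled with the usual half-open convention). 
Parity of crossings → even ⇒ outside.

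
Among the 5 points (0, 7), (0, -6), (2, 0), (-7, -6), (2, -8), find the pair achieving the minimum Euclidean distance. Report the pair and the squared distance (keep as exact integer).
Pair = ((0, -6), (2, -8)); squared distance = 8

Compute all C(5, 2) = 10 pairwise squared distances (x_i − x_j)² + (y_i − y_j)². The minimum is 8, attained by the pair ((0, -6), (2, -8)).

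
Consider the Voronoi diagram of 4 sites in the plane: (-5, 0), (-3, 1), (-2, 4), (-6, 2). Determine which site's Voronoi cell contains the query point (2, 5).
Nearest site = (-2, 4)

The Voronoi cell of site s contains exactly those query points closer to s than to any other site. Compute squared distances from q = (2, 5) to each site:
  (-2 − 2)² + (4 − 5)² = 17
  (-3 − 2)² + (1 − 5)² = 41
  (-6 − 2)² + (2 − 5)² = 73
  (-5 − 2)² + (0 − 5)² = 74
Minimum is attained by (-2, 4), so q lies in its Voronoi cell.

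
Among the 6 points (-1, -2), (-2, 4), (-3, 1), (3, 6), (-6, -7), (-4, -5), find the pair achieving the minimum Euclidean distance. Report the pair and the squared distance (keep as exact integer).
Pair = ((-6, -7), (-4, -5)); squared distance = 8

Compute all C(6, 2) = 15 pairwise squared distances (x_i − x_j)² + (y_i − y_j)². The minimum is 8, attained by the pair ((-6, -7), (-4, -5)).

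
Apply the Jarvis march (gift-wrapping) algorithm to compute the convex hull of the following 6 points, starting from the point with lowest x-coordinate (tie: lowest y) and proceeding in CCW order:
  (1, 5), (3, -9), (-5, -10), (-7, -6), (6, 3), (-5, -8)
Hull (CCW) = [(-7, -6), (-5, -10), (3, -9), (6, 3), (1, 5)]

Jarvis march: at each step, from the current hull vertex p, select the next vertex q as the point such that every other point lies strictly to the left of (or on) the directed line p → q. (Equivalently: for every other point r, the cross product (q − p) × (r − p) ≥ 0.)
Starting point (lowest x, tie lowest y): (-7, -6). Wrap until returning to start. Resulting hull: (-7, -6), (-5, -10), (3, -9), (6, 3), (1, 5).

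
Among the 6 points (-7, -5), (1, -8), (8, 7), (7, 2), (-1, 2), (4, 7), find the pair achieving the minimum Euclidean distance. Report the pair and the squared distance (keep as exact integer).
Pair = ((8, 7), (4, 7)); squared distance = 16

Compute all C(6, 2) = 15 pairwise squared distances (x_i − x_j)² + (y_i − y_j)². The minimum is 16, attained by the pair ((8, 7), (4, 7)).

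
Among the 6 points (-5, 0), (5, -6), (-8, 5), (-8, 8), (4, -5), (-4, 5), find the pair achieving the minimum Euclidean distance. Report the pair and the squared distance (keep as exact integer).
Pair = ((5, -6), (4, -5)); squared distance = 2

Compute all C(6, 2) = 15 pairwise squared distances (x_i − x_j)² + (y_i − y_j)². The minimum is 2, attained by the pair ((5, -6), (4, -5)).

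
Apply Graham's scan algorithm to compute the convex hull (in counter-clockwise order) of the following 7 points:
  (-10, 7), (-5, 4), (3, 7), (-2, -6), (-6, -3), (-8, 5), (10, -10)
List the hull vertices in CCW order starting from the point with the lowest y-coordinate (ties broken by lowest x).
Hull (CCW) = [(10, -10), (3, 7), (-10, 7), (-6, -3), (-2, -6)]

Graham scan procedure:
  1. Find the pivot p₀ = point with lowest y (tie → lowest x): (10, -10).
  2. Sort the remaining points by polar angle around p₀.
  3. Walk through sorted points, maintaining a stack; pop the top while the last three entries make a non-left turn (cross product ≤ 0).
  4. Final stack is the convex hull in CCW order: (10, -10), (3, 7), (-10, 7), (-6, -3), (-2, -6).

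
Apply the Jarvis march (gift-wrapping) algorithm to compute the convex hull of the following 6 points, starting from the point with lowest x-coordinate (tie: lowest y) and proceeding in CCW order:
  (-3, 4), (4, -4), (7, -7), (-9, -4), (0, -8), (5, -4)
Hull (CCW) = [(-9, -4), (0, -8), (7, -7), (5, -4), (-3, 4)]

Jarvis march: at each step, from the current hull vertex p, select the next vertex q as the point such that every other point lies strictly to the left of (or on) the directed line p → q. (Equivalently: for every other point r, the cross product (q − p) × (r − p) ≥ 0.)
Starting point (lowest x, tie lowest y): (-9, -4). Wrap until returning to start. Resulting hull: (-9, -4), (0, -8), (7, -7), (5, -4), (-3, 4).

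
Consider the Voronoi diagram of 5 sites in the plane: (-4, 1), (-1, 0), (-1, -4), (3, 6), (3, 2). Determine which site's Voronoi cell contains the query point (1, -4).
Nearest site = (-1, -4)

The Voronoi cell of site s contains exactly those query points closer to s than to any other site. Compute squared distances from q = (1, -4) to each site:
  (-1 − 1)² + (-4 − -4)² = 4
  (-1 − 1)² + (0 − -4)² = 20
  (3 − 1)² + (2 − -4)² = 40
  (-4 − 1)² + (1 − -4)² = 50
  (3 − 1)² + (6 − -4)² = 104
Minimum is attained by (-1, -4), so q lies in its Voronoi cell.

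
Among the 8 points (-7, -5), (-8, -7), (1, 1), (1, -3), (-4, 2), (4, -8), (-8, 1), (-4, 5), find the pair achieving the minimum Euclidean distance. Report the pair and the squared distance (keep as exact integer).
Pair = ((-7, -5), (-8, -7)); squared distance = 5

Compute all C(8, 2) = 28 pairwise squared distances (x_i − x_j)² + (y_i − y_j)². The minimum is 5, attained by the pair ((-7, -5), (-8, -7)).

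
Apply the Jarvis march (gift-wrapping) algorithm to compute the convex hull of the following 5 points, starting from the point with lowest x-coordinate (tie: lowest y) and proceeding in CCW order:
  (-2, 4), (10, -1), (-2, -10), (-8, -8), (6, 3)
Hull (CCW) = [(-8, -8), (-2, -10), (10, -1), (6, 3), (-2, 4)]

Jarvis march: at each step, from the current hull vertex p, select the next vertex q as the point such that every other point lies strictly to the left of (or on) the directed line p → q. (Equivalently: for every other point r, the cross product (q − p) × (r − p) ≥ 0.)
Starting point (lowest x, tie lowest y): (-8, -8). Wrap until returning to start. Resulting hull: (-8, -8), (-2, -10), (10, -1), (6, 3), (-2, 4).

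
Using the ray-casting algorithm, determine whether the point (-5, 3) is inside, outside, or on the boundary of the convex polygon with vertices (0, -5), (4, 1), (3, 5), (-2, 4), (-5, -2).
The point (-5, 3) lies strictly outside the polygon

Cast a horizontal ray to the right from the query point and count how many polygon edges it crosses (each edge strictly once or zero times, handled with the usual half-open convention). 
Parity of crossings → even ⇒ outside.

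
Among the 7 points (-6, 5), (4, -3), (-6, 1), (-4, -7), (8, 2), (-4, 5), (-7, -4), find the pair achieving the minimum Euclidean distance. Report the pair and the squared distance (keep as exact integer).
Pair = ((-6, 5), (-4, 5)); squared distance = 4

Compute all C(7, 2) = 21 pairwise squared distances (x_i − x_j)² + (y_i − y_j)². The minimum is 4, attained by the pair ((-6, 5), (-4, 5)).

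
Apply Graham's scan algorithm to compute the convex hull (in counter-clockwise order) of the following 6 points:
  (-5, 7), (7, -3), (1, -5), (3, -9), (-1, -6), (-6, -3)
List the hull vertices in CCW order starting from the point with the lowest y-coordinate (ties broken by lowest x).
Hull (CCW) = [(3, -9), (7, -3), (-5, 7), (-6, -3)]

Graham scan procedure:
  1. Find the pivot p₀ = point with lowest y (tie → lowest x): (3, -9).
  2. Sort the remaining points by polar angle around p₀.
  3. Walk through sorted points, maintaining a stack; pop the top while the last three entries make a non-left turn (cross product ≤ 0).
  4. Final stack is the convex hull in CCW order: (3, -9), (7, -3), (-5, 7), (-6, -3).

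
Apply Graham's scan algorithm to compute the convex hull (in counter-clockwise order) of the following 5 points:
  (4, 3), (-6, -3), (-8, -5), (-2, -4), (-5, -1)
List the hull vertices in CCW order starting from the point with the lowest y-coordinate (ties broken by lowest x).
Hull (CCW) = [(-8, -5), (-2, -4), (4, 3), (-5, -1)]

Graham scan procedure:
  1. Find the pivot p₀ = point with lowest y (tie → lowest x): (-8, -5).
  2. Sort the remaining points by polar angle around p₀.
  3. Walk through sorted points, maintaining a stack; pop the top while the last three entries make a non-left turn (cross product ≤ 0).
  4. Final stack is the convex hull in CCW order: (-8, -5), (-2, -4), (4, 3), (-5, -1).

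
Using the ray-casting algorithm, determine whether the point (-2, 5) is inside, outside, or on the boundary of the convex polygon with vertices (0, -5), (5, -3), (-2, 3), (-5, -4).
The point (-2, 5) lies strictly outside the polygon

Cast a horizontal ray to the right from the query point and count how many polygon edges it crosses (each edge strictly once or zero times, handled with the usual half-open convention). 
Parity of crossings → even ⇒ outside.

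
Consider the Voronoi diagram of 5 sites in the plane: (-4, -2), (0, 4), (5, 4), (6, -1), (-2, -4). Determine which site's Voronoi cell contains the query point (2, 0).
Nearest site = (6, -1)

The Voronoi cell of site s contains exactly those query points closer to s than to any other site. Compute squared distances from q = (2, 0) to each site:
  (6 − 2)² + (-1 − 0)² = 17
  (0 − 2)² + (4 − 0)² = 20
  (5 − 2)² + (4 − 0)² = 25
  (-2 − 2)² + (-4 − 0)² = 32
  (-4 − 2)² + (-2 − 0)² = 40
Minimum is attained by (6, -1), so q lies in its Voronoi cell.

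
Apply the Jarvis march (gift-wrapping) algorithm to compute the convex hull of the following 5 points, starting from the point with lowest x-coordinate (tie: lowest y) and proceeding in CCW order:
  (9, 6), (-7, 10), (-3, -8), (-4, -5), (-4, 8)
Hull (CCW) = [(-7, 10), (-4, -5), (-3, -8), (9, 6)]

Jarvis march: at each step, from the current hull vertex p, select the next vertex q as the point such that every other point lies strictly to the left of (or on) the directed line p → q. (Equivalently: for every other point r, the cross product (q − p) × (r − p) ≥ 0.)
Starting point (lowest x, tie lowest y): (-7, 10). Wrap until returning to start. Resulting hull: (-7, 10), (-4, -5), (-3, -8), (9, 6).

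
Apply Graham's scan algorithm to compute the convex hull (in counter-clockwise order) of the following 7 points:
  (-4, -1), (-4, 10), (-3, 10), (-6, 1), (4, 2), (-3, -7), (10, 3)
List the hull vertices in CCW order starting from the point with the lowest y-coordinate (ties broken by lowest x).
Hull (CCW) = [(-3, -7), (10, 3), (-3, 10), (-4, 10), (-6, 1)]

Graham scan procedure:
  1. Find the pivot p₀ = point with lowest y (tie → lowest x): (-3, -7).
  2. Sort the remaining points by polar angle around p₀.
  3. Walk through sorted points, maintaining a stack; pop the top while the last three entries make a non-left turn (cross product ≤ 0).
  4. Final stack is the convex hull in CCW order: (-3, -7), (10, 3), (-3, 10), (-4, 10), (-6, 1).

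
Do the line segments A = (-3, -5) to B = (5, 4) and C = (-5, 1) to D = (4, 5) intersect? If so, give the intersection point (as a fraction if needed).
No (intersection of containing lines falls outside at least one segment)

Parametrize and solve: t = 62/49, s = 66/49. At least one of these is outside [0, 1], so the segments do not intersect.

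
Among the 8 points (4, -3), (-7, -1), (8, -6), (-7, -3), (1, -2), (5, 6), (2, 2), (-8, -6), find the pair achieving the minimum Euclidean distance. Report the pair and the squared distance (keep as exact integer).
Pair = ((-7, -1), (-7, -3)); squared distance = 4

Compute all C(8, 2) = 28 pairwise squared distances (x_i − x_j)² + (y_i − y_j)². The minimum is 4, attained by the pair ((-7, -1), (-7, -3)).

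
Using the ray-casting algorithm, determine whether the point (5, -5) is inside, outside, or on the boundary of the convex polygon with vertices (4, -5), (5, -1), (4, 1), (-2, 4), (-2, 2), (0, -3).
The point (5, -5) lies strictly outside the polygon

Cast a horizontal ray to the right from the query point and count how many polygon edges it crosses (each edge strictly once or zero times, handled with the usual half-open convention). 
Parity of crossings → even ⇒ outside.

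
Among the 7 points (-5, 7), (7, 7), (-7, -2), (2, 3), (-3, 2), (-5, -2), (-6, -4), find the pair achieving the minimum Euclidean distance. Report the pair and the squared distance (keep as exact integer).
Pair = ((-7, -2), (-5, -2)); squared distance = 4

Compute all C(7, 2) = 21 pairwise squared distances (x_i − x_j)² + (y_i − y_j)². The minimum is 4, attained by the pair ((-7, -2), (-5, -2)).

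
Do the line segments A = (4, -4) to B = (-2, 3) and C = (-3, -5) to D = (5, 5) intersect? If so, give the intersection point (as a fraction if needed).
Yes; intersection at (23/29, -15/58) (t = 31/58 on AB, s = 55/116 on CD)

Parametrize AB as A + t(B − A) = (4 + -6 t, -4 + 7 t) and CD as C + s(D − C) = (-3 + 8 s, -5 + 10 s). Solve the linear system for (t, s). Determinant = 116 ≠ 0, so a unique intersection of the containing lines exists. Solution: t = 31/58, s = 55/116 — both in [0, 1], so the segments cross. Intersection point: (23/29, -15/58).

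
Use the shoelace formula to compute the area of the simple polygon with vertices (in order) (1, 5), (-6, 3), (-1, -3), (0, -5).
Area = 32

Shoelace formula: Area = (1/2) |Σ_i (x_i · y_{i+1} − x_{i+1} · y_i)| (indices mod n). Compute each cross term:
  (1)(3) − (-6)(5) = 33
  (-6)(-3) − (-1)(3) = 21
  (-1)(-5) − (0)(-3) = 5
  (0)(5) − (1)(-5) = 5
Sum = 64, so (signed) Area = 64/2 = 32, |Area| = 32.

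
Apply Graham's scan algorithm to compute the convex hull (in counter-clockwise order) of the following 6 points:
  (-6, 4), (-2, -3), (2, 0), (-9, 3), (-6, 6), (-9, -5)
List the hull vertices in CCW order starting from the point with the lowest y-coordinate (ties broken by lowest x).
Hull (CCW) = [(-9, -5), (-2, -3), (2, 0), (-6, 6), (-9, 3)]

Graham scan procedure:
  1. Find the pivot p₀ = point with lowest y (tie → lowest x): (-9, -5).
  2. Sort the remaining points by polar angle around p₀.
  3. Walk through sorted points, maintaining a stack; pop the top while the last three entries make a non-left turn (cross product ≤ 0).
  4. Final stack is the convex hull in CCW order: (-9, -5), (-2, -3), (2, 0), (-6, 6), (-9, 3).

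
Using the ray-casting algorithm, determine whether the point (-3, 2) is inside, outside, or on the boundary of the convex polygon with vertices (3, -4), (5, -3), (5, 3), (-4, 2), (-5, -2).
The point (-3, 2) lies strictly inside the polygon

Cast a horizontal ray to the right from the query point and count how many polygon edges it crosses (each edge strictly once or zero times, handled with the usual half-open convention). 
Parity of crossings → odd ⇒ inside.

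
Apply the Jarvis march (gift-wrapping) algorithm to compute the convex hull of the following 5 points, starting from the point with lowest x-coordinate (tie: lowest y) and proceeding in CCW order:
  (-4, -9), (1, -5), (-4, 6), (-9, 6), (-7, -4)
Hull (CCW) = [(-9, 6), (-7, -4), (-4, -9), (1, -5), (-4, 6)]

Jarvis march: at each step, from the current hull vertex p, select the next vertex q as the point such that every other point lies strictly to the left of (or on) the directed line p → q. (Equivalently: for every other point r, the cross product (q − p) × (r − p) ≥ 0.)
Starting point (lowest x, tie lowest y): (-9, 6). Wrap until returning to start. Resulting hull: (-9, 6), (-7, -4), (-4, -9), (1, -5), (-4, 6).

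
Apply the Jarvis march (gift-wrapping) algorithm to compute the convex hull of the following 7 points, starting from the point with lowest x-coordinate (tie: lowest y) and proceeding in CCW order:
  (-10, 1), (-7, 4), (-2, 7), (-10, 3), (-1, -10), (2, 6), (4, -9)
Hull (CCW) = [(-10, 1), (-1, -10), (4, -9), (2, 6), (-2, 7), (-10, 3)]

Jarvis march: at each step, from the current hull vertex p, select the next vertex q as the point such that every other point lies strictly to the left of (or on) the directed line p → q. (Equivalently: for every other point r, the cross product (q − p) × (r − p) ≥ 0.)
Starting point (lowest x, tie lowest y): (-10, 1). Wrap until returning to start. Resulting hull: (-10, 1), (-1, -10), (4, -9), (2, 6), (-2, 7), (-10, 3).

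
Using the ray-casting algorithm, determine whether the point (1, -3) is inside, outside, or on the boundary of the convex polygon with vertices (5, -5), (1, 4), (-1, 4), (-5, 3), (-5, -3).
The point (1, -3) lies strictly inside the polygon

Cast a horizontal ray to the right from the query point and count how many polygon edges it crosses (each edge strictly once or zero times, handled with the usual half-open convention). 
Parity of crossings → odd ⇒ inside.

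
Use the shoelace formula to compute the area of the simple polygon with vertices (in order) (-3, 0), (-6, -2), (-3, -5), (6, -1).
Area = 30

Shoelace formula: Area = (1/2) |Σ_i (x_i · y_{i+1} − x_{i+1} · y_i)| (indices mod n). Compute each cross term:
  (-3)(-2) − (-6)(0) = 6
  (-6)(-5) − (-3)(-2) = 24
  (-3)(-1) − (6)(-5) = 33
  (6)(0) − (-3)(-1) = -3
Sum = 60, so (signed) Area = 60/2 = 30, |Area| = 30.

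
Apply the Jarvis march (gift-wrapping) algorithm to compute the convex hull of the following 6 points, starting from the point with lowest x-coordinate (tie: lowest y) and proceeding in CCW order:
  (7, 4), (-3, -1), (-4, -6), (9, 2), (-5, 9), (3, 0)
Hull (CCW) = [(-5, 9), (-4, -6), (9, 2), (7, 4)]

Jarvis march: at each step, from the current hull vertex p, select the next vertex q as the point such that every other point lies strictly to the left of (or on) the directed line p → q. (Equivalently: for every other point r, the cross product (q − p) × (r − p) ≥ 0.)
Starting point (lowest x, tie lowest y): (-5, 9). Wrap until returning to start. Resulting hull: (-5, 9), (-4, -6), (9, 2), (7, 4).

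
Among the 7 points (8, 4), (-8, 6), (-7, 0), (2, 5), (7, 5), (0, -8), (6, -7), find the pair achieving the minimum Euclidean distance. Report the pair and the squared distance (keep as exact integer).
Pair = ((8, 4), (7, 5)); squared distance = 2

Compute all C(7, 2) = 21 pairwise squared distances (x_i − x_j)² + (y_i − y_j)². The minimum is 2, attained by the pair ((8, 4), (7, 5)).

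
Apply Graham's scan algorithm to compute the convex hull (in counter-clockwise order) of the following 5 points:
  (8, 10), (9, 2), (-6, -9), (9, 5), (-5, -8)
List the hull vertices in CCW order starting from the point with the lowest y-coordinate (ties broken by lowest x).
Hull (CCW) = [(-6, -9), (9, 2), (9, 5), (8, 10)]

Graham scan procedure:
  1. Find the pivot p₀ = point with lowest y (tie → lowest x): (-6, -9).
  2. Sort the remaining points by polar angle around p₀.
  3. Walk through sorted points, maintaining a stack; pop the top while the last three entries make a non-left turn (cross product ≤ 0).
  4. Final stack is the convex hull in CCW order: (-6, -9), (9, 2), (9, 5), (8, 10).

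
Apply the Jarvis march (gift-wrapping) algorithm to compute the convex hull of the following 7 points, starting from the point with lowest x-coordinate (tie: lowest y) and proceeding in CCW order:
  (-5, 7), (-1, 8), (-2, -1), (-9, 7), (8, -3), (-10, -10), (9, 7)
Hull (CCW) = [(-10, -10), (8, -3), (9, 7), (-1, 8), (-9, 7)]

Jarvis march: at each step, from the current hull vertex p, select the next vertex q as the point such that every other point lies strictly to the left of (or on) the directed line p → q. (Equivalently: for every other point r, the cross product (q − p) × (r − p) ≥ 0.)
Starting point (lowest x, tie lowest y): (-10, -10). Wrap until returning to start. Resulting hull: (-10, -10), (8, -3), (9, 7), (-1, 8), (-9, 7).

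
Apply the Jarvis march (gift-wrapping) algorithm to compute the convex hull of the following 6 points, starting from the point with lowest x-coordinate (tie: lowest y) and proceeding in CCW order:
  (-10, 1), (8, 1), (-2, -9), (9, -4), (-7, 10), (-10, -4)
Hull (CCW) = [(-10, -4), (-2, -9), (9, -4), (8, 1), (-7, 10), (-10, 1)]

Jarvis march: at each step, from the current hull vertex p, select the next vertex q as the point such that every other point lies strictly to the left of (or on) the directed line p → q. (Equivalently: for every other point r, the cross product (q − p) × (r − p) ≥ 0.)
Starting point (lowest x, tie lowest y): (-10, -4). Wrap until returning to start. Resulting hull: (-10, -4), (-2, -9), (9, -4), (8, 1), (-7, 10), (-10, 1).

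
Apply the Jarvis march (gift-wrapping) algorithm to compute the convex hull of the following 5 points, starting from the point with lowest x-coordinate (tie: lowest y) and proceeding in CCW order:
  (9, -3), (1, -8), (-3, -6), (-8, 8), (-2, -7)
Hull (CCW) = [(-8, 8), (-3, -6), (-2, -7), (1, -8), (9, -3)]

Jarvis march: at each step, from the current hull vertex p, select the next vertex q as the point such that every other point lies strictly to the left of (or on) the directed line p → q. (Equivalently: for every other point r, the cross product (q − p) × (r − p) ≥ 0.)
Starting point (lowest x, tie lowest y): (-8, 8). Wrap until returning to start. Resulting hull: (-8, 8), (-3, -6), (-2, -7), (1, -8), (9, -3).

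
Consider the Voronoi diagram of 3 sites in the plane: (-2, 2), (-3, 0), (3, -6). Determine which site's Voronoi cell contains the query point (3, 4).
Nearest site = (-2, 2)

The Voronoi cell of site s contains exactly those query points closer to s than to any other site. Compute squared distances from q = (3, 4) to each site:
  (-2 − 3)² + (2 − 4)² = 29
  (-3 − 3)² + (0 − 4)² = 52
  (3 − 3)² + (-6 − 4)² = 100
Minimum is attained by (-2, 2), so q lies in its Voronoi cell.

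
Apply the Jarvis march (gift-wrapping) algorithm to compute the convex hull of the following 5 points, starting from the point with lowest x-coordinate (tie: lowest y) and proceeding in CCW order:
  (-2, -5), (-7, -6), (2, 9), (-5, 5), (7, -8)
Hull (CCW) = [(-7, -6), (7, -8), (2, 9), (-5, 5)]

Jarvis march: at each step, from the current hull vertex p, select the next vertex q as the point such that every other point lies strictly to the left of (or on) the directed line p → q. (Equivalently: for every other point r, the cross product (q − p) × (r − p) ≥ 0.)
Starting point (lowest x, tie lowest y): (-7, -6). Wrap until returning to start. Resulting hull: (-7, -6), (7, -8), (2, 9), (-5, 5).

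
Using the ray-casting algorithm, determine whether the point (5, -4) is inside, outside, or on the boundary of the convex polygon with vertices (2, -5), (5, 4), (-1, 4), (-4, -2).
The point (5, -4) lies strictly outside the polygon

Cast a horizontal ray to the right from the query point and count how many polygon edges it crosses (each edge strictly once or zero times, handled with the usual half-open convention). 
Parity of crossings → even ⇒ outside.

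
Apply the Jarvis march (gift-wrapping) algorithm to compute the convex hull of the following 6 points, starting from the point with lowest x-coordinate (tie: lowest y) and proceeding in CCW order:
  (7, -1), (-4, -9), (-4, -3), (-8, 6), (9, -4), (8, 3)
Hull (CCW) = [(-8, 6), (-4, -9), (9, -4), (8, 3)]

Jarvis march: at each step, from the current hull vertex p, select the next vertex q as the point such that every other point lies strictly to the left of (or on) the directed line p → q. (Equivalently: for every other point r, the cross product (q − p) × (r − p) ≥ 0.)
Starting point (lowest x, tie lowest y): (-8, 6). Wrap until returning to start. Resulting hull: (-8, 6), (-4, -9), (9, -4), (8, 3).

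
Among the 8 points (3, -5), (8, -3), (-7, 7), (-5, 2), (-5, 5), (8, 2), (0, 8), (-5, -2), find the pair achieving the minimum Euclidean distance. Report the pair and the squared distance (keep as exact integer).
Pair = ((-7, 7), (-5, 5)); squared distance = 8

Compute all C(8, 2) = 28 pairwise squared distances (x_i − x_j)² + (y_i − y_j)². The minimum is 8, attained by the pair ((-7, 7), (-5, 5)).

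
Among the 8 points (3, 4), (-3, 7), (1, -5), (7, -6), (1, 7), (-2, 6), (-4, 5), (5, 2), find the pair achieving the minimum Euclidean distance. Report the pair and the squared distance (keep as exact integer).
Pair = ((-3, 7), (-2, 6)); squared distance = 2

Compute all C(8, 2) = 28 pairwise squared distances (x_i − x_j)² + (y_i − y_j)². The minimum is 2, attained by the pair ((-3, 7), (-2, 6)).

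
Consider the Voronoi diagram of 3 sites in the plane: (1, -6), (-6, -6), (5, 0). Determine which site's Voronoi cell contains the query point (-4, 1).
Nearest site = (-6, -6)

The Voronoi cell of site s contains exactly those query points closer to s than to any other site. Compute squared distances from q = (-4, 1) to each site:
  (-6 − -4)² + (-6 − 1)² = 53
  (1 − -4)² + (-6 − 1)² = 74
  (5 − -4)² + (0 − 1)² = 82
Minimum is attained by (-6, -6), so q lies in its Voronoi cell.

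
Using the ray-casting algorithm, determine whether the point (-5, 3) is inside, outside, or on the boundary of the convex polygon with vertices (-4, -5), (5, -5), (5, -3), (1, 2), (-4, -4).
The point (-5, 3) lies strictly outside the polygon

Cast a horizontal ray to the right from the query point and count how many polygon edges it crosses (each edge strictly once or zero times, handled with the usual half-open convention). 
Parity of crossings → even ⇒ outside.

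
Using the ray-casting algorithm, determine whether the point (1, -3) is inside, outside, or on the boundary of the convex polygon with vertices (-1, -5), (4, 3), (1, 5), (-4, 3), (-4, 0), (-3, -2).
The point (1, -3) lies strictly outside the polygon

Cast a horizontal ray to the right from the query point and count how many polygon edges it crosses (each edge strictly once or zero times, handled with the usual half-open convention). 
Parity of crossings → even ⇒ outside.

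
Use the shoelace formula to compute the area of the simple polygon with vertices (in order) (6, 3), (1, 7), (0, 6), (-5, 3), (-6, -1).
Area = 43

Shoelace formula: Area = (1/2) |Σ_i (x_i · y_{i+1} − x_{i+1} · y_i)| (indices mod n). Compute each cross term:
  (6)(7) − (1)(3) = 39
  (1)(6) − (0)(7) = 6
  (0)(3) − (-5)(6) = 30
  (-5)(-1) − (-6)(3) = 23
  (-6)(3) − (6)(-1) = -12
Sum = 86, so (signed) Area = 86/2 = 43, |Area| = 43.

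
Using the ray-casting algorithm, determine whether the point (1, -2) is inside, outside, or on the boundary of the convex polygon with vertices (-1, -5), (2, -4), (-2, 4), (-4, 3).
The point (1, -2) lies on the polygon boundary

Boundary check: the query satisfies the collinearity and bounding-box conditions for some polygon edge, so it lies exactly on the boundary.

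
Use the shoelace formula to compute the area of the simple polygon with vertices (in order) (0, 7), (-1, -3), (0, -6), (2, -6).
Area = 39/2

Shoelace formula: Area = (1/2) |Σ_i (x_i · y_{i+1} − x_{i+1} · y_i)| (indices mod n). Compute each cross term:
  (0)(-3) − (-1)(7) = 7
  (-1)(-6) − (0)(-3) = 6
  (0)(-6) − (2)(-6) = 12
  (2)(7) − (0)(-6) = 14
Sum = 39, so (signed) Area = 39/2 = 39/2, |Area| = 39/2.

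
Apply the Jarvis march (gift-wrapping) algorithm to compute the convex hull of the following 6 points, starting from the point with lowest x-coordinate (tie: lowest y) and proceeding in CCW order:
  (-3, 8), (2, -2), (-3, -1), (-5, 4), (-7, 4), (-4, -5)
Hull (CCW) = [(-7, 4), (-4, -5), (2, -2), (-3, 8)]

Jarvis march: at each step, from the current hull vertex p, select the next vertex q as the point such that every other point lies strictly to the left of (or on) the directed line p → q. (Equivalently: for every other point r, the cross product (q − p) × (r − p) ≥ 0.)
Starting point (lowest x, tie lowest y): (-7, 4). Wrap until returning to start. Resulting hull: (-7, 4), (-4, -5), (2, -2), (-3, 8).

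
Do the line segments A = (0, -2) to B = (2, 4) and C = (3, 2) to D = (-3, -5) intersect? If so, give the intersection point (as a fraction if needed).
Yes; intersection at (3/11, -13/11) (t = 3/22 on AB, s = 5/11 on CD)

Parametrize AB as A + t(B − A) = (0 + 2 t, -2 + 6 t) and CD as C + s(D − C) = (3 + -6 s, 2 + -7 s). Solve the linear system for (t, s). Determinant = -22 ≠ 0, so a unique intersection of the containing lines exists. Solution: t = 3/22, s = 5/11 — both in [0, 1], so the segments cross. Intersection point: (3/11, -13/11).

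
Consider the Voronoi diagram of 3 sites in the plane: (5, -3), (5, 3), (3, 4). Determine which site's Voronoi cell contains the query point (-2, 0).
Nearest site = (3, 4)

The Voronoi cell of site s contains exactly those query points closer to s than to any other site. Compute squared distances from q = (-2, 0) to each site:
  (3 − -2)² + (4 − 0)² = 41
  (5 − -2)² + (-3 − 0)² = 58
  (5 − -2)² + (3 − 0)² = 58
Minimum is attained by (3, 4), so q lies in its Voronoi cell.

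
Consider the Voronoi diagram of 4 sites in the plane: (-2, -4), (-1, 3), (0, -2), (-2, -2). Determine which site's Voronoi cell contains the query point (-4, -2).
Nearest site = (-2, -2)

The Voronoi cell of site s contains exactly those query points closer to s than to any other site. Compute squared distances from q = (-4, -2) to each site:
  (-2 − -4)² + (-2 − -2)² = 4
  (-2 − -4)² + (-4 − -2)² = 8
  (0 − -4)² + (-2 − -2)² = 16
  (-1 − -4)² + (3 − -2)² = 34
Minimum is attained by (-2, -2), so q lies in its Voronoi cell.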